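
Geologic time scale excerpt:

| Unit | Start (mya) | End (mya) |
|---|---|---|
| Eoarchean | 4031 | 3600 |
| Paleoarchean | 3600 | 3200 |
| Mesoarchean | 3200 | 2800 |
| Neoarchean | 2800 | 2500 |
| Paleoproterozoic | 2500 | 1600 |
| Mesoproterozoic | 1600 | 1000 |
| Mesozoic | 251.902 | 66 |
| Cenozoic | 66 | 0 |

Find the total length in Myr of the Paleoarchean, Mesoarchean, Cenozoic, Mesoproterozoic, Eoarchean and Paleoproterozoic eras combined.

2797 million years

Duration is start − end for each: (3600 − 3200) + (3200 − 2800) + (66 − 0) + (1600 − 1000) + (4031 − 3600) + (2500 − 1600).
That is 400 + 400 + 66 + 600 + 431 + 900, which totals 2797 million years.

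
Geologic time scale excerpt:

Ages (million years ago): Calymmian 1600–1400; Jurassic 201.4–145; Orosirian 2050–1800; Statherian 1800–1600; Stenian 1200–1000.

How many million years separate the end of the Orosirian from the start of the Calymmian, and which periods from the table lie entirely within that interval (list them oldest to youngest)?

The Orosirian closes at 1800 Ma and the Calymmian opens at 1600 Ma, so the interval is 1800 − 1600 = 200 Myr.
A period fits inside if it starts at or after 1800 Ma and ends at or before 1600 Ma; oldest first that gives Statherian.

200 million years; Statherian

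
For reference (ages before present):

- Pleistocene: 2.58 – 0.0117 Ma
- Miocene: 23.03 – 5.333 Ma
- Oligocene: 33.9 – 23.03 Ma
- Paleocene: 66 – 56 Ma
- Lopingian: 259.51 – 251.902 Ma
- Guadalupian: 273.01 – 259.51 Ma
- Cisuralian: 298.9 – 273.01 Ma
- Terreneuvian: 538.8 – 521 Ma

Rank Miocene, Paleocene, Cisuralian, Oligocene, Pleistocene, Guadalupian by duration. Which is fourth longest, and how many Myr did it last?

Start − end for each: Miocene 23.03 − 5.333 = 17.697; Paleocene 66 − 56 = 10; Cisuralian 298.9 − 273.01 = 25.89; Oligocene 33.9 − 23.03 = 10.87; Pleistocene 2.58 − 0.0117 = 2.5683; Guadalupian 273.01 − 259.51 = 13.5.
Ranking these from longest: Cisuralian > Miocene > Guadalupian > Oligocene > Paleocene > Pleistocene.
Position 4 in that ranking is Oligocene, which lasted 10.87 Myr.

Oligocene, 10.87 million years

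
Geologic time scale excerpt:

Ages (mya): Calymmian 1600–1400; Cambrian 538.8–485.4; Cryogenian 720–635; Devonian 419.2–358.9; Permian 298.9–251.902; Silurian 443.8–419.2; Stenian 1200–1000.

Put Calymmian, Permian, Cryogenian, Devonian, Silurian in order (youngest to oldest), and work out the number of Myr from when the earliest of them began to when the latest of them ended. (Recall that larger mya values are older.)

Permian → Devonian → Silurian → Cryogenian → Calymmian; total span 1348.098 Myr

From the excerpt: Calymmian 1600–1400; Permian 298.9–251.902; Cryogenian 720–635; Devonian 419.2–358.9; Silurian 443.8–419.2 (Ma).
Larger Ma is earlier, so the oldest is Calymmian and the youngest is Permian; youngest to oldest: Permian, Devonian, Silurian, Cryogenian, Calymmian.
Oldest start 1600 minus youngest end 251.902 gives 1348.098 Myr overall.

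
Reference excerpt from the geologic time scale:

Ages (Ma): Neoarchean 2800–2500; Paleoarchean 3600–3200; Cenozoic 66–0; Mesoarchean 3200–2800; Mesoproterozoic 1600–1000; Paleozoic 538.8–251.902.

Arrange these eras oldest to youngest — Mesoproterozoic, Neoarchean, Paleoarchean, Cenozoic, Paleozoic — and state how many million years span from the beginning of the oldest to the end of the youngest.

Start ages (Ma): Paleoarchean 3600, Neoarchean 2800, Mesoproterozoic 1600, Paleozoic 538.8, Cenozoic 66.
Ordered oldest to youngest: Paleoarchean, Neoarchean, Mesoproterozoic, Paleozoic, Cenozoic.
Span = 3600 − 0 = 3600 Myr.

Paleoarchean → Neoarchean → Mesoproterozoic → Paleozoic → Cenozoic; total span 3600 Myr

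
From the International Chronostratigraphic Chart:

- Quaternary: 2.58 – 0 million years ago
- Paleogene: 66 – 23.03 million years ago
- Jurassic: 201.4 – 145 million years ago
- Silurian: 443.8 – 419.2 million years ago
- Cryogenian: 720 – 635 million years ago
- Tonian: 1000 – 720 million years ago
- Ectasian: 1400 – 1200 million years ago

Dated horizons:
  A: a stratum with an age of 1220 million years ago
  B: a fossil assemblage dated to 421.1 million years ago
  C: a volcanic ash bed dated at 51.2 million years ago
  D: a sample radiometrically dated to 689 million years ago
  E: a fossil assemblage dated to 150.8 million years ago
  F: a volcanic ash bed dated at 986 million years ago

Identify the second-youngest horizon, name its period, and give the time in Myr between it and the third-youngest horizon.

E, in the Jurassic; 270.3 million years to B

Smaller Ma means younger, so youngest first: C 51.2 < E 150.8 < B 421.1 < D 689 < F 986 < A 1220.
Counting 2 along gives E (150.8 Ma); the excerpt puts that inside the Jurassic, 201.4–145 Ma.
Next in line is B (421.1 Ma), and 421.1 − 150.8 = 270.3 Myr.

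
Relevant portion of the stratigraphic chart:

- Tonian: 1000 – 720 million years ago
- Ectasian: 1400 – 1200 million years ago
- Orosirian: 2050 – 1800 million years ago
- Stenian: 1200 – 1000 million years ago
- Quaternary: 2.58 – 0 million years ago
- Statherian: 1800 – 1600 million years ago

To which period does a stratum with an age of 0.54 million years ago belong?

Quaternary

0.54 Ma lies between 2.58 and 0 Ma, so it falls in the Quaternary.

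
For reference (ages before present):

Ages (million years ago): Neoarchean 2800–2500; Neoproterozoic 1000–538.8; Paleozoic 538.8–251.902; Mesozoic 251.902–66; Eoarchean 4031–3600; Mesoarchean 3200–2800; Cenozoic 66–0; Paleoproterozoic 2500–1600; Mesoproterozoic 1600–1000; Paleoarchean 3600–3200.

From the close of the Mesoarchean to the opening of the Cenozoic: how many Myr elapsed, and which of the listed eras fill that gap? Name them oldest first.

2734 million years; Neoarchean, Paleoproterozoic, Mesoproterozoic, Neoproterozoic, Paleozoic, Mesozoic

End of Mesoarchean = 2800 Ma; start of Cenozoic = 66 Ma.
Gap = 2800 − 66 = 2734 Myr.
Eras wholly inside 2800–66 Ma: Neoarchean (2800–2500), Paleoproterozoic (2500–1600), Mesoproterozoic (1600–1000), Neoproterozoic (1000–538.8), Paleozoic (538.8–251.902), Mesozoic (251.902–66).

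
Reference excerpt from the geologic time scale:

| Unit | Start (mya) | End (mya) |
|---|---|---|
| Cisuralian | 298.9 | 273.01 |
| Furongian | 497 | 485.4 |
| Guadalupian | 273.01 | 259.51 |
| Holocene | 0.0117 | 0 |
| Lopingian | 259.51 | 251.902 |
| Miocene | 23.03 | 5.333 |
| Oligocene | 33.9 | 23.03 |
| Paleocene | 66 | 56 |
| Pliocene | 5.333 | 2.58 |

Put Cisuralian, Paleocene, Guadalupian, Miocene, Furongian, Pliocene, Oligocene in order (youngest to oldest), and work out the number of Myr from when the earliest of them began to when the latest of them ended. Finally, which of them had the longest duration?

Pliocene → Miocene → Oligocene → Paleocene → Guadalupian → Cisuralian → Furongian; total span 494.42 Myr; longest is Cisuralian

From the excerpt: Cisuralian 298.9–273.01; Paleocene 66–56; Guadalupian 273.01–259.51; Miocene 23.03–5.333; Furongian 497–485.4; Pliocene 5.333–2.58; Oligocene 33.9–23.03 (Ma).
Larger Ma is earlier, so the oldest is Furongian and the youngest is Pliocene; youngest to oldest: Pliocene, Miocene, Oligocene, Paleocene, Guadalupian, Cisuralian, Furongian.
Oldest start 497 minus youngest end 2.58 gives 494.42 Myr overall.
Individual lengths (start − end): Cisuralian 25.89; Pliocene 2.753; Paleocene 10; Oligocene 10.87; Miocene 17.697; Furongian 11.6; Guadalupian 13.5. The largest is Cisuralian at 25.89 Myr.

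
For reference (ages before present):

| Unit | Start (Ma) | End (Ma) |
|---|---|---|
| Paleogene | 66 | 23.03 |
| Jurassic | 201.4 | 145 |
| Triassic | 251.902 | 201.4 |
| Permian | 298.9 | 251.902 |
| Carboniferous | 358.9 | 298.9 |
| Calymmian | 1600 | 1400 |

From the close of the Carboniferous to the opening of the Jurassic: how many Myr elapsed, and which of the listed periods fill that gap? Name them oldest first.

97.5 million years; Permian, Triassic

The Carboniferous closes at 298.9 Ma and the Jurassic opens at 201.4 Ma, so the interval is 298.9 − 201.4 = 97.5 Myr.
A period fits inside if it starts at or after 298.9 Ma and ends at or before 201.4 Ma; oldest first that gives Permian, Triassic.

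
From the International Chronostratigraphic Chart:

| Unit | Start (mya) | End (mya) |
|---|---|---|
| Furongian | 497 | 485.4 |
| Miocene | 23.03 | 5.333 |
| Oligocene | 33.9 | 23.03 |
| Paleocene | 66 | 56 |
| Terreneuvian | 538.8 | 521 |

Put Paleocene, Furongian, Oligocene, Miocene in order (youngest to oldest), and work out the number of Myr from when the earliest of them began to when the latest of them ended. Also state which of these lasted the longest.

Start ages (Ma): Furongian 497, Paleocene 66, Oligocene 33.9, Miocene 23.03.
Ordered youngest to oldest: Miocene, Oligocene, Paleocene, Furongian.
Span = 497 − 5.333 = 491.667 Myr.
Durations: Oligocene 10.87, Miocene 17.697, Paleocene 10, Furongian 11.6 → longest is Miocene (17.697 Myr).

Miocene, Oligocene, Paleocene, Furongian; total span 491.667 Myr; longest is Miocene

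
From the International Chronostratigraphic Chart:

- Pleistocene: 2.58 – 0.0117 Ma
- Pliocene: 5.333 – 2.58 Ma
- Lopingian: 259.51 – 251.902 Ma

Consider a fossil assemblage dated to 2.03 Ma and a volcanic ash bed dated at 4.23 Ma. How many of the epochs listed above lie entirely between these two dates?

0

Checking each listed span, none has both start < 4.23 Ma and end > 2.03 Ma — every epoch straddles one of the two dates or lies outside them — so the count is 0.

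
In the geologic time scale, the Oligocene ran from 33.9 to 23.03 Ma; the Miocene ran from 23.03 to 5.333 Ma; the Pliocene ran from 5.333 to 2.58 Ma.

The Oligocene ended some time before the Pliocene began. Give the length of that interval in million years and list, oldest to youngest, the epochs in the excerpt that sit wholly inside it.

End of Oligocene = 23.03 Ma; start of Pliocene = 5.333 Ma.
Gap = 23.03 − 5.333 = 17.697 Myr.
Epochs wholly inside 23.03–5.333 Ma: Miocene (23.03–5.333).

17.697 million years; Miocene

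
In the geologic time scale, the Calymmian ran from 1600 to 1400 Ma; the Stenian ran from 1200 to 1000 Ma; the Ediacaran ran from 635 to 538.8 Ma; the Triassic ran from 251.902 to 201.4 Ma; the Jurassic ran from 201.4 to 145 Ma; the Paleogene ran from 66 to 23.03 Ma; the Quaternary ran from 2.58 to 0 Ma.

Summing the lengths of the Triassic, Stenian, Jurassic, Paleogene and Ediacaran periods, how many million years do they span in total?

Each duration: Triassic = 50.502; Stenian = 200; Jurassic = 56.4; Paleogene = 42.97; Ediacaran = 96.2.
Sum: 50.502 + 200 + 56.4 + 42.97 + 96.2 = 446.072 Myr.

446.072 million years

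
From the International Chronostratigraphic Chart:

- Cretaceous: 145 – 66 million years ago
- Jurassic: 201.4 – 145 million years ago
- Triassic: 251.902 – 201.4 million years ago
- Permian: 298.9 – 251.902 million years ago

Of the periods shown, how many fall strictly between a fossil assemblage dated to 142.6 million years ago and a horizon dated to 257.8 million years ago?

The older date is 257.8 Ma and the younger is 142.6 Ma.
Periods with start < 257.8 and end > 142.6 Ma: Triassic (251.902–201.4), Jurassic (201.4–145).
That is 2 complete periods.

2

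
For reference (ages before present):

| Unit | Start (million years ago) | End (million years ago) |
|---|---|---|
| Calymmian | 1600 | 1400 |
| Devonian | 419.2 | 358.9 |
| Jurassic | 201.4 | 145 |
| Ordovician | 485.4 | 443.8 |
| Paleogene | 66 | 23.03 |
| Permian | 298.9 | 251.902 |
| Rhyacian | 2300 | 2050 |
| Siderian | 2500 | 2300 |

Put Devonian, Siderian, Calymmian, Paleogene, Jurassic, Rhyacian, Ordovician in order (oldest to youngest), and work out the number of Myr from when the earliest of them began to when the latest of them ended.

From the excerpt: Devonian 419.2–358.9; Siderian 2500–2300; Calymmian 1600–1400; Paleogene 66–23.03; Jurassic 201.4–145; Rhyacian 2300–2050; Ordovician 485.4–443.8 (Ma).
Larger Ma is earlier, so the oldest is Siderian and the youngest is Paleogene; oldest to youngest: Siderian, Rhyacian, Calymmian, Ordovician, Devonian, Jurassic, Paleogene.
Oldest start 2500 minus youngest end 23.03 gives 2476.97 Myr overall.

Siderian, Rhyacian, Calymmian, Ordovician, Devonian, Jurassic, Paleogene; total span 2476.97 Myr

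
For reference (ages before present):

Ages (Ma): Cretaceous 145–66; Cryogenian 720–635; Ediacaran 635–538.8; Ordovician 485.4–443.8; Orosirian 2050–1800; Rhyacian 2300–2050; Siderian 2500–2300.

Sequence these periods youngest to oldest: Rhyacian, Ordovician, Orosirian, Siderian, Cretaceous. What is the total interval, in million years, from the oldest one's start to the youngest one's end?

Start ages (Ma): Siderian 2500, Rhyacian 2300, Orosirian 2050, Ordovician 485.4, Cretaceous 145.
Ordered youngest to oldest: Cretaceous, Ordovician, Orosirian, Rhyacian, Siderian.
Span = 2500 − 66 = 2434 Myr.

Cretaceous → Ordovician → Orosirian → Rhyacian → Siderian; total span 2434 Myr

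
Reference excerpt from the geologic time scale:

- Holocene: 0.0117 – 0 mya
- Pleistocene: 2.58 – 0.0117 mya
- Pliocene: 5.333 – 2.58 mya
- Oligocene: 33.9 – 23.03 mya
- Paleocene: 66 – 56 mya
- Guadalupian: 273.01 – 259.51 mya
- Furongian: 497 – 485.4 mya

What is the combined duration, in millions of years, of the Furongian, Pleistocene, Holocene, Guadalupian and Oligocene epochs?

Each duration: Furongian = 11.6; Pleistocene = 2.5683; Holocene = 0.0117; Guadalupian = 13.5; Oligocene = 10.87.
Sum: 11.6 + 2.5683 + 0.0117 + 13.5 + 10.87 = 38.55 Myr.

38.55 million years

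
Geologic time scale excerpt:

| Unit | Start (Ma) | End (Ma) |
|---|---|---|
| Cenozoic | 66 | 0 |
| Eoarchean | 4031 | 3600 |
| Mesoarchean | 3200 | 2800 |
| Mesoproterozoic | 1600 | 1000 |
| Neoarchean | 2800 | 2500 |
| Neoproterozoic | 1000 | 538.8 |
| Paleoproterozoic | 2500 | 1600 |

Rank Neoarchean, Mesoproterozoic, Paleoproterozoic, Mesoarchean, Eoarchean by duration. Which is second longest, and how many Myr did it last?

Durations: Neoarchean 300; Mesoproterozoic 600; Paleoproterozoic 900; Mesoarchean 400; Eoarchean 431 Myr.
Sorted longest-first: Paleoproterozoic (900), Mesoproterozoic (600), Eoarchean (431), Mesoarchean (400), Neoarchean (300).
The second longest is Mesoproterozoic at 600 Myr.

Mesoproterozoic, 600 million years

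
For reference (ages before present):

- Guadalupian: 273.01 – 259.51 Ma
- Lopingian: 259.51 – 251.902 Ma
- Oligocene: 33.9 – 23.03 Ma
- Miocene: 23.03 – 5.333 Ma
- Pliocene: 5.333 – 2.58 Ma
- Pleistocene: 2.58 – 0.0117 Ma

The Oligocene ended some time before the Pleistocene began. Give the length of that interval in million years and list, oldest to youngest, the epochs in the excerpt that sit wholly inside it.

20.45 million years; Miocene, Pliocene

End of Oligocene = 23.03 Ma; start of Pleistocene = 2.58 Ma.
Gap = 23.03 − 2.58 = 20.45 Myr.
Epochs wholly inside 23.03–2.58 Ma: Miocene (23.03–5.333), Pliocene (5.333–2.58).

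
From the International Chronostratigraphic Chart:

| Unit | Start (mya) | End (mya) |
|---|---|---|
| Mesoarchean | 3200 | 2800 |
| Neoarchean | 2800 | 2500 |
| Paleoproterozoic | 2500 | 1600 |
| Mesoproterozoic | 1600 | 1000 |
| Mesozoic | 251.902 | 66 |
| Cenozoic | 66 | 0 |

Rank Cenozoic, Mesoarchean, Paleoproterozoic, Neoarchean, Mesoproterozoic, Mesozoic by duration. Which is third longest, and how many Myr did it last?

Start − end for each: Cenozoic 66 − 0 = 66; Mesoarchean 3200 − 2800 = 400; Paleoproterozoic 2500 − 1600 = 900; Neoarchean 2800 − 2500 = 300; Mesoproterozoic 1600 − 1000 = 600; Mesozoic 251.902 − 66 = 185.902.
Ranking these from longest: Paleoproterozoic > Mesoproterozoic > Mesoarchean > Neoarchean > Mesozoic > Cenozoic.
Position 3 in that ranking is Mesoarchean, which lasted 400 Myr.

Mesoarchean, 400 million years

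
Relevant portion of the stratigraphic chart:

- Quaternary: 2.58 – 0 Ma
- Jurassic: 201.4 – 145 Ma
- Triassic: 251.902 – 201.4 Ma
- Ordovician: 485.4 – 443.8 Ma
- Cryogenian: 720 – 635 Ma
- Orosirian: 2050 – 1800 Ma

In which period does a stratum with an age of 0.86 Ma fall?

Quaternary

0.86 Ma lies between 2.58 and 0 Ma, so it falls in the Quaternary.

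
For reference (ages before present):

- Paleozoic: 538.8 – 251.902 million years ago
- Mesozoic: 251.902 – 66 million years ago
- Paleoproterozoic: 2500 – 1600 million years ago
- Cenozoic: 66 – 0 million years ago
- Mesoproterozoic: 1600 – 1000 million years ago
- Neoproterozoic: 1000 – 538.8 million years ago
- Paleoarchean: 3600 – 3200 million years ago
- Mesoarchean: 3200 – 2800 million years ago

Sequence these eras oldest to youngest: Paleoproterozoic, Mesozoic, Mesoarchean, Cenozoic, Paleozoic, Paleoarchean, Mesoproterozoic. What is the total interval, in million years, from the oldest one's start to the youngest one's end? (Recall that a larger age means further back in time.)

From the excerpt: Paleoproterozoic 2500–1600; Mesozoic 251.902–66; Mesoarchean 3200–2800; Cenozoic 66–0; Paleozoic 538.8–251.902; Paleoarchean 3600–3200; Mesoproterozoic 1600–1000 (Ma).
Larger Ma is earlier, so the oldest is Paleoarchean and the youngest is Cenozoic; oldest to youngest: Paleoarchean, Mesoarchean, Paleoproterozoic, Mesoproterozoic, Paleozoic, Mesozoic, Cenozoic.
Oldest start 3600 minus youngest end 0 gives 3600 Myr overall.

Paleoarchean, Mesoarchean, Paleoproterozoic, Mesoproterozoic, Paleozoic, Mesozoic, Cenozoic; total span 3600 Myr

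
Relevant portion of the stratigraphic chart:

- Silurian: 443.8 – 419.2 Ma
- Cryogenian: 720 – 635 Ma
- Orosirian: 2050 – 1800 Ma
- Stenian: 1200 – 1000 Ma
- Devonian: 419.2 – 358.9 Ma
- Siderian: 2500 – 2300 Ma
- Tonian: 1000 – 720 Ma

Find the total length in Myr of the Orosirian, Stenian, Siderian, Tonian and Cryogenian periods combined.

Duration is start − end for each: (2050 − 1800) + (1200 − 1000) + (2500 − 2300) + (1000 − 720) + (720 − 635).
That is 250 + 200 + 200 + 280 + 85, which totals 1015 million years.

1015 million years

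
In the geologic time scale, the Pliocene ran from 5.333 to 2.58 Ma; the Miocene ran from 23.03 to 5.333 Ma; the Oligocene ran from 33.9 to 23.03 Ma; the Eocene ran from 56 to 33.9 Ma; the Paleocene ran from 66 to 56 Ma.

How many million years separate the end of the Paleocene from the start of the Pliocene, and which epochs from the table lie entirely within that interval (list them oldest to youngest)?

50.667 million years; Eocene, Oligocene, Miocene

End of Paleocene = 56 Ma; start of Pliocene = 5.333 Ma.
Gap = 56 − 5.333 = 50.667 Myr.
Epochs wholly inside 56–5.333 Ma: Eocene (56–33.9), Oligocene (33.9–23.03), Miocene (23.03–5.333).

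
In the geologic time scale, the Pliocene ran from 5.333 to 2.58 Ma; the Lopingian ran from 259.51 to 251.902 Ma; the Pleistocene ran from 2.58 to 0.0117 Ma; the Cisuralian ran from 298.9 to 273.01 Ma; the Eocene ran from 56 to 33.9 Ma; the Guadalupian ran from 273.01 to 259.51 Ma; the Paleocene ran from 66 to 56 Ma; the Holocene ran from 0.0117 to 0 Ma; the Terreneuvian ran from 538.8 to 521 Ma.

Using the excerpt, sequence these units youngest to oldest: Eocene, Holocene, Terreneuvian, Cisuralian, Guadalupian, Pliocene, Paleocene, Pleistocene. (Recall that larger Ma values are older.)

Sorting by start age (ascending Ma, since larger Ma = older): Holocene start 0.0117, Pleistocene start 2.58, Pliocene start 5.333, Eocene start 56, Paleocene start 66, Guadalupian start 273.01, Cisuralian start 298.9, Terreneuvian start 538.8.

Holocene, then Pleistocene, then Pliocene, then Eocene, then Paleocene, then Guadalupian, then Cisuralian, then Terreneuvian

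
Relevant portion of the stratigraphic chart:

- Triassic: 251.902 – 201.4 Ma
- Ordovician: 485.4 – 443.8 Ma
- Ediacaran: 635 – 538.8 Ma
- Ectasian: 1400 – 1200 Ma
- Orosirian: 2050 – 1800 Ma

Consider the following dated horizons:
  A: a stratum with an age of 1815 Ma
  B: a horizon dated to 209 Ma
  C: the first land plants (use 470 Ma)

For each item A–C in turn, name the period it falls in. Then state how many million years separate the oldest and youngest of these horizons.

A: 1815 Ma lies in 2050–1800 Ma, so Orosirian.
B: 209 Ma lies in 251.902–201.4 Ma, so Triassic.
C: 470 Ma lies in 485.4–443.8 Ma, so Ordovician.
Oldest = 1815 Ma, youngest = 209 Ma → span 1606 Myr.

A — Orosirian; B — Triassic; C — Ordovician; span 1606 million years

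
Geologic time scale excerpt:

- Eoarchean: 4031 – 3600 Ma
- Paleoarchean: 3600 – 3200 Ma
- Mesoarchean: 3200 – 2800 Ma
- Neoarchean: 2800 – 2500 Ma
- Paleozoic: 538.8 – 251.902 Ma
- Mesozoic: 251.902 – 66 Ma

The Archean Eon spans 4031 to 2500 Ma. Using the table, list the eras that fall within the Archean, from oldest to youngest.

Eras with both bounds inside 4031–2500 Ma: Eoarchean (4031–3600), Paleoarchean (3600–3200), Mesoarchean (3200–2800), Neoarchean (2800–2500).

Eoarchean, Paleoarchean, Mesoarchean, Neoarchean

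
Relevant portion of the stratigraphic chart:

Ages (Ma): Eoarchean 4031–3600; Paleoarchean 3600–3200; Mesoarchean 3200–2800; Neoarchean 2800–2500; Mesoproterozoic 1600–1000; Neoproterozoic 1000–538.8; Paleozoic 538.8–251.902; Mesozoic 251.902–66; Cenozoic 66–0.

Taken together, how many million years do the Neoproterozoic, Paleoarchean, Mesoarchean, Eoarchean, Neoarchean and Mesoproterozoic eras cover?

Each duration: Neoproterozoic = 461.2; Paleoarchean = 400; Mesoarchean = 400; Eoarchean = 431; Neoarchean = 300; Mesoproterozoic = 600.
Sum: 461.2 + 400 + 400 + 431 + 300 + 600 = 2592.2 Myr.

2592.2 million years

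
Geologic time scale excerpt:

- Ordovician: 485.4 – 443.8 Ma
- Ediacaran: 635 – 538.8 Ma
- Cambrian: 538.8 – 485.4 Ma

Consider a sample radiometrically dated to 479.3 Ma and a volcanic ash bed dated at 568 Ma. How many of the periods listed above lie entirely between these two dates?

The older date is 568 Ma and the younger is 479.3 Ma.
Periods with start < 568 and end > 479.3 Ma: Cambrian (538.8–485.4).
That is 1 complete period.

1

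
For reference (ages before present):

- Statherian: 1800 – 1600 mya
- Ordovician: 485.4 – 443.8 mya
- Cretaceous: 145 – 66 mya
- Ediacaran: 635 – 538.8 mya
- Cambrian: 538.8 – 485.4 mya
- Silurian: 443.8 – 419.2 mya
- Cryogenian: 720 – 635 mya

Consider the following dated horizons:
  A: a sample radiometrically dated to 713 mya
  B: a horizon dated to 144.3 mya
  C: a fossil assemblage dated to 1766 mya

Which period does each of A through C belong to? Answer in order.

Match each age against the start–end ranges in the excerpt: A = 713 Ma → Cryogenian (720–635); B = 144.3 Ma → Cretaceous (145–66); C = 1766 Ma → Statherian (1800–1600).

A — Cryogenian; B — Cretaceous; C — Statherian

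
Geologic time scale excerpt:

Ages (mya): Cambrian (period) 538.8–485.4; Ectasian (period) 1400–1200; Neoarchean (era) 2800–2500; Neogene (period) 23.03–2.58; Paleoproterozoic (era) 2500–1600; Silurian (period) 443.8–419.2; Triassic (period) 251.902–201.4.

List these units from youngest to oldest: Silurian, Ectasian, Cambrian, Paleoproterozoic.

Silurian → Cambrian → Ectasian → Paleoproterozoic

Sorting by start age (ascending Ma, since larger Ma = older): Silurian began 443.8, Cambrian began 538.8, Ectasian began 1400, Paleoproterozoic began 2500.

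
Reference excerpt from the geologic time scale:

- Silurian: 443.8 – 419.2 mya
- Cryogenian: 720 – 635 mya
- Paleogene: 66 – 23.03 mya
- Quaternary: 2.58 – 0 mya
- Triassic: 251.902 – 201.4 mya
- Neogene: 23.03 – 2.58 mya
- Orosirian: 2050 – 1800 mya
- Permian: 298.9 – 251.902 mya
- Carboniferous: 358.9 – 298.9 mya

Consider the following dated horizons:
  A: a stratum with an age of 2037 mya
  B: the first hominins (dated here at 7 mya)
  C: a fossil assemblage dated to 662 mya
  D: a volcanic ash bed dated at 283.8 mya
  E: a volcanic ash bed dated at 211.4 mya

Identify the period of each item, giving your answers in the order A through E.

A — Orosirian; B — Neogene; C — Cryogenian; D — Permian; E — Triassic

A: 2037 Ma lies in 2050–1800 Ma, so Orosirian.
B: 7 Ma lies in 23.03–2.58 Ma, so Neogene.
C: 662 Ma lies in 720–635 Ma, so Cryogenian.
D: 283.8 Ma lies in 298.9–251.902 Ma, so Permian.
E: 211.4 Ma lies in 251.902–201.4 Ma, so Triassic.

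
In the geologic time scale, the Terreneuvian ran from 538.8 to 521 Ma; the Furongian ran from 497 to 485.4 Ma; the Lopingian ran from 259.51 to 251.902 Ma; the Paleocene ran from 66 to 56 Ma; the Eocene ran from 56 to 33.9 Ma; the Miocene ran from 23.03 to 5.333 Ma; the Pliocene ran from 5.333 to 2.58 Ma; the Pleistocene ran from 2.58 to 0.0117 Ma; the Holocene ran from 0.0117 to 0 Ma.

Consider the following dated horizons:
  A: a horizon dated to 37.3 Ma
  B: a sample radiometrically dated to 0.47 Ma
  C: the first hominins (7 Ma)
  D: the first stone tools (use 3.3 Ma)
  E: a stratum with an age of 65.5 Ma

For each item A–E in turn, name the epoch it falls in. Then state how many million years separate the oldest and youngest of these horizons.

A: 37.3 Ma lies in 56–33.9 Ma, so Eocene.
B: 0.47 Ma lies in 2.58–0.0117 Ma, so Pleistocene.
C: 7 Ma lies in 23.03–5.333 Ma, so Miocene.
D: 3.3 Ma lies in 5.333–2.58 Ma, so Pliocene.
E: 65.5 Ma lies in 66–56 Ma, so Paleocene.
Oldest = 65.5 Ma, youngest = 0.47 Ma → span 65.03 Myr.

A — Eocene; B — Pleistocene; C — Miocene; D — Pliocene; E — Paleocene; span 65.03 million years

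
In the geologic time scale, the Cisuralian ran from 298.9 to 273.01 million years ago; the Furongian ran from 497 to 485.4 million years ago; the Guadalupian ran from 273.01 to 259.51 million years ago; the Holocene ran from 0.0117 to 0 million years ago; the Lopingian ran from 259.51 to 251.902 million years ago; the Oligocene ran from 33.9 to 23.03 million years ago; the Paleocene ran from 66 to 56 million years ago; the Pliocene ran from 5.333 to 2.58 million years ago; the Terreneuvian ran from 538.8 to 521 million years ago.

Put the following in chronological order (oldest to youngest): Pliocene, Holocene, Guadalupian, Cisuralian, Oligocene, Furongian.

The oldest of these is Furongian (starts 497 Ma) and the youngest is Holocene (ends 0 Ma).
In between, by decreasing start age: Cisuralian (298.9), Guadalupian (273.01), Oligocene (33.9), Pliocene (5.333).

Furongian, Cisuralian, Guadalupian, Oligocene, Pliocene, Holocene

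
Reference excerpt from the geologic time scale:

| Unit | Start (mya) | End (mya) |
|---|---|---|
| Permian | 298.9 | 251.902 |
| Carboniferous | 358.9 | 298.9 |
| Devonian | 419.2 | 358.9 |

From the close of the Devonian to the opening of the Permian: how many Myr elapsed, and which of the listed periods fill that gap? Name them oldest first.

60 million years; Carboniferous

The Devonian closes at 358.9 Ma and the Permian opens at 298.9 Ma, so the interval is 358.9 − 298.9 = 60 Myr.
A period fits inside if it starts at or after 358.9 Ma and ends at or before 298.9 Ma; oldest first that gives Carboniferous.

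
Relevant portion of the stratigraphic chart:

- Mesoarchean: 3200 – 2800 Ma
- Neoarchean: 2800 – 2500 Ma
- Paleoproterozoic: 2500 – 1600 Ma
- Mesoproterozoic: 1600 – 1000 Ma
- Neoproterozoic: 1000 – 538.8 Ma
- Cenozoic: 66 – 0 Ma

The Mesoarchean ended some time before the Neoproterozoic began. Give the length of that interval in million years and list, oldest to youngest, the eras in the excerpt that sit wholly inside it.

1800 million years; Neoarchean, Paleoproterozoic, Mesoproterozoic

The Mesoarchean closes at 2800 Ma and the Neoproterozoic opens at 1000 Ma, so the interval is 2800 − 1000 = 1800 Myr.
An era fits inside if it starts at or after 2800 Ma and ends at or before 1000 Ma; oldest first that gives Neoarchean, Paleoproterozoic, Mesoproterozoic.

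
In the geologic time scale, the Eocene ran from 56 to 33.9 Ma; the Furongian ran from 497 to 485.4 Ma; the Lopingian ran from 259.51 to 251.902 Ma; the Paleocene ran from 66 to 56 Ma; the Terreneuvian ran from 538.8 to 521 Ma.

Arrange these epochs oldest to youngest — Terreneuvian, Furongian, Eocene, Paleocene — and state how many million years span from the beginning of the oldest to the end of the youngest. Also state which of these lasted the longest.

Terreneuvian, Furongian, Paleocene, Eocene; total span 504.9 Myr; longest is Eocene

Start ages (Ma): Terreneuvian 538.8, Furongian 497, Paleocene 66, Eocene 56.
Ordered oldest to youngest: Terreneuvian, Furongian, Paleocene, Eocene.
Span = 538.8 − 33.9 = 504.9 Myr.
Durations: Terreneuvian 17.8, Paleocene 10, Eocene 22.1, Furongian 11.6 → longest is Eocene (22.1 Myr).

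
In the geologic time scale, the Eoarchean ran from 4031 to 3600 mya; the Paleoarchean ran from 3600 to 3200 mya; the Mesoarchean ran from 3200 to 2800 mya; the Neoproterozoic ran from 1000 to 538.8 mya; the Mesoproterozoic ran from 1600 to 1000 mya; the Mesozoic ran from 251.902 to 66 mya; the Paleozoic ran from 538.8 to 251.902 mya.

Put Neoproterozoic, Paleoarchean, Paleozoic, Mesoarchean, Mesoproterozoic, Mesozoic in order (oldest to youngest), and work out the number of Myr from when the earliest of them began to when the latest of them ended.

Paleoarchean → Mesoarchean → Mesoproterozoic → Neoproterozoic → Paleozoic → Mesozoic; total span 3534 Myr

From the excerpt: Neoproterozoic 1000–538.8; Paleoarchean 3600–3200; Paleozoic 538.8–251.902; Mesoarchean 3200–2800; Mesoproterozoic 1600–1000; Mesozoic 251.902–66 (Ma).
Larger Ma is earlier, so the oldest is Paleoarchean and the youngest is Mesozoic; oldest to youngest: Paleoarchean, Mesoarchean, Mesoproterozoic, Neoproterozoic, Paleozoic, Mesozoic.
Oldest start 3600 minus youngest end 66 gives 3534 Myr overall.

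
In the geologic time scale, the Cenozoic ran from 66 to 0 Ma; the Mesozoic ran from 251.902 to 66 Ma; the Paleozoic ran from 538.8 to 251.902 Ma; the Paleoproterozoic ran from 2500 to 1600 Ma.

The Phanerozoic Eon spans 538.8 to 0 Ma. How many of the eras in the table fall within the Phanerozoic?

3

Eras inside 538.8–0 Ma: Paleozoic, Mesozoic, Cenozoic — 3 in total.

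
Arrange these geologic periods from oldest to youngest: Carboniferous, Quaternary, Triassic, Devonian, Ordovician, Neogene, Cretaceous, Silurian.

Group by era (each group listed oldest first) — Paleozoic: Ordovician, Silurian, Devonian, Carboniferous; Mesozoic: Triassic, Cretaceous; Cenozoic: Neogene, Quaternary. The eras run Paleozoic → Mesozoic → Cenozoic. Concatenating the groups in that era order gives oldest to youngest directly.

Ordovician, Silurian, Devonian, Carboniferous, Triassic, Cretaceous, Neogene, Quaternary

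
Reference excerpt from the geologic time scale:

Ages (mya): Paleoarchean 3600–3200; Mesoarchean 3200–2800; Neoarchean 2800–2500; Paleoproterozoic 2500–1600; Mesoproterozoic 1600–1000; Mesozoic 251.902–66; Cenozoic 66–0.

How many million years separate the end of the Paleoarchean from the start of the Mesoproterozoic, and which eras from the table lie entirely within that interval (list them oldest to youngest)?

1600 million years; Mesoarchean, Neoarchean, Paleoproterozoic

The Paleoarchean closes at 3200 Ma and the Mesoproterozoic opens at 1600 Ma, so the interval is 3200 − 1600 = 1600 Myr.
An era fits inside if it starts at or after 3200 Ma and ends at or before 1600 Ma; oldest first that gives Mesoarchean, Neoarchean, Paleoproterozoic.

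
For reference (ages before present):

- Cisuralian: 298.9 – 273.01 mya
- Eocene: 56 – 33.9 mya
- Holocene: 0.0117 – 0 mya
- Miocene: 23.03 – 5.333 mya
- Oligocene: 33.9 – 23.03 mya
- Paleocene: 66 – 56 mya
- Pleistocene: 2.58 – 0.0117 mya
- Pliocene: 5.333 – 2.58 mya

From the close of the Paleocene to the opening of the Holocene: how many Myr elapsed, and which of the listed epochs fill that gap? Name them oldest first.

55.9883 million years; Eocene, Oligocene, Miocene, Pliocene, Pleistocene

End of Paleocene = 56 Ma; start of Holocene = 0.0117 Ma.
Gap = 56 − 0.0117 = 55.9883 Myr.
Epochs wholly inside 56–0.0117 Ma: Eocene (56–33.9), Oligocene (33.9–23.03), Miocene (23.03–5.333), Pliocene (5.333–2.58), Pleistocene (2.58–0.0117).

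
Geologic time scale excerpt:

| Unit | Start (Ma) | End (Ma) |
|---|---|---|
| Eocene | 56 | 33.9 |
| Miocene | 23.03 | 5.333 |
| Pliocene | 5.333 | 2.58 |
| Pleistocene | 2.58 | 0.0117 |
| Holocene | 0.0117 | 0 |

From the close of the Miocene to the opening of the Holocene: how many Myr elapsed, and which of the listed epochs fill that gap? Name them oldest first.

5.3213 million years; Pliocene, Pleistocene

End of Miocene = 5.333 Ma; start of Holocene = 0.0117 Ma.
Gap = 5.333 − 0.0117 = 5.3213 Myr.
Epochs wholly inside 5.333–0.0117 Ma: Pliocene (5.333–2.58), Pleistocene (2.58–0.0117).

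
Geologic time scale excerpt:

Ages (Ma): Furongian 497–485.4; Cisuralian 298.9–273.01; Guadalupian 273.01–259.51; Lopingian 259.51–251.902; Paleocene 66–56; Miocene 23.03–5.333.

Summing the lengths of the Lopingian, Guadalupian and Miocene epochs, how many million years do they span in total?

38.805 million years

Each duration: Lopingian = 7.608; Guadalupian = 13.5; Miocene = 17.697.
Sum: 7.608 + 13.5 + 17.697 = 38.805 Myr.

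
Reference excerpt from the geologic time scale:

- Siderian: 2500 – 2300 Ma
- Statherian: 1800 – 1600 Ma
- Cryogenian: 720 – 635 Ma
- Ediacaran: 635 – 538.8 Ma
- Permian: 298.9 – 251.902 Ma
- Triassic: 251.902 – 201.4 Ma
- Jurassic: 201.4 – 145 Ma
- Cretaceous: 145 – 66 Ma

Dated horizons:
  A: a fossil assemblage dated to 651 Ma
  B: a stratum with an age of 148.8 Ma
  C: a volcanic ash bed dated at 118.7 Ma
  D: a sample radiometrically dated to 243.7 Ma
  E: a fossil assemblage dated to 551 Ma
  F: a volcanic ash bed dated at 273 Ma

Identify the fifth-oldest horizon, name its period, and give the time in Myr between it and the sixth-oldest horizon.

B, in the Jurassic; 30.1 million years to C

Sorted oldest-first by Ma: A (651), E (551), F (273), D (243.7), B (148.8), C (118.7).
The fifth oldest is B at 148.8 Ma, which lies in 201.4–145 Ma: the Jurassic.
The sixth oldest is C at 118.7 Ma; separation = |148.8 − 118.7| = 30.1 Myr.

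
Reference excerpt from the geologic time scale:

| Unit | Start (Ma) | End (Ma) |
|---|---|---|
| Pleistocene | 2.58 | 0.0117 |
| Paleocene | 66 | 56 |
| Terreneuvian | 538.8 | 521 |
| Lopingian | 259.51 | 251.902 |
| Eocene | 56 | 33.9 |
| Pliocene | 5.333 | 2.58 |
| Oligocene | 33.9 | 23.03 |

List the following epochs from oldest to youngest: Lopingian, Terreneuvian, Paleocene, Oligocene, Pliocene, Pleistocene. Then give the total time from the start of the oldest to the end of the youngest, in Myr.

Start ages (Ma): Terreneuvian 538.8, Lopingian 259.51, Paleocene 66, Oligocene 33.9, Pliocene 5.333, Pleistocene 2.58.
Ordered oldest to youngest: Terreneuvian, Lopingian, Paleocene, Oligocene, Pliocene, Pleistocene.
Span = 538.8 − 0.0117 = 538.7883 Myr.

Terreneuvian, Lopingian, Paleocene, Oligocene, Pliocene, Pleistocene; total span 538.7883 Myr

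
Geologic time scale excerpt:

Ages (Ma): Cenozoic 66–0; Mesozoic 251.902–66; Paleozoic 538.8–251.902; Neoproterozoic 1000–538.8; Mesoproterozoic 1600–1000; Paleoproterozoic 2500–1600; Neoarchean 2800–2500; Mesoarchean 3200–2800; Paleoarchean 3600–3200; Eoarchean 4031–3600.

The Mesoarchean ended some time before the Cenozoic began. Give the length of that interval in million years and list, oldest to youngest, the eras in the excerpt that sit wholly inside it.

2734 million years; Neoarchean, Paleoproterozoic, Mesoproterozoic, Neoproterozoic, Paleozoic, Mesozoic

End of Mesoarchean = 2800 Ma; start of Cenozoic = 66 Ma.
Gap = 2800 − 66 = 2734 Myr.
Eras wholly inside 2800–66 Ma: Neoarchean (2800–2500), Paleoproterozoic (2500–1600), Mesoproterozoic (1600–1000), Neoproterozoic (1000–538.8), Paleozoic (538.8–251.902), Mesozoic (251.902–66).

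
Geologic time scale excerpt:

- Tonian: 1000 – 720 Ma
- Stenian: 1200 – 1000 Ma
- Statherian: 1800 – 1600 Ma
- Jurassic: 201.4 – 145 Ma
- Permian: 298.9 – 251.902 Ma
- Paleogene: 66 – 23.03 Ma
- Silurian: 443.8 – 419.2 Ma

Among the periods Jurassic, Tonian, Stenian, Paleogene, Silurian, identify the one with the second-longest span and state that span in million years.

Durations: Jurassic 56.4; Tonian 280; Stenian 200; Paleogene 42.97; Silurian 24.6 Myr.
Sorted longest-first: Tonian (280), Stenian (200), Jurassic (56.4), Paleogene (42.97), Silurian (24.6).
The second longest is Stenian at 200 Myr.

Stenian, 200 million years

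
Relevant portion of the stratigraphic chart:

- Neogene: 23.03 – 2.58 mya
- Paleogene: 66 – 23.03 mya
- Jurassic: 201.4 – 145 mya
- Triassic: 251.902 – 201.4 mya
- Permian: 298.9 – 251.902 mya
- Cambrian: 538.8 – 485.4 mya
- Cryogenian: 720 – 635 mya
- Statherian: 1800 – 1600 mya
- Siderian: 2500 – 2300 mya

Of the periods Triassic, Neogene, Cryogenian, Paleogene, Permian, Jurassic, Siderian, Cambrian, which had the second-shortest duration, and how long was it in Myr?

Paleogene, 42.97 million years

Durations: Triassic 50.502; Neogene 20.45; Cryogenian 85; Paleogene 42.97; Permian 46.998; Jurassic 56.4; Siderian 200; Cambrian 53.4 Myr.
Sorted shortest-first: Neogene (20.45), Paleogene (42.97), Permian (46.998), Triassic (50.502), Cambrian (53.4), Jurassic (56.4), Cryogenian (85), Siderian (200).
The second shortest is Paleogene at 42.97 Myr.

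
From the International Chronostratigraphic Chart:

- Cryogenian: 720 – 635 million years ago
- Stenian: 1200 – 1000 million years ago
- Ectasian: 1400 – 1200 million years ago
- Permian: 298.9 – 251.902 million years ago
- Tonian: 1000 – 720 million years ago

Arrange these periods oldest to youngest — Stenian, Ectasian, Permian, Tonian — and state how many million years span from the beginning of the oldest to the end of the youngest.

From the excerpt: Stenian 1200–1000; Ectasian 1400–1200; Permian 298.9–251.902; Tonian 1000–720 (Ma).
Larger Ma is earlier, so the oldest is Ectasian and the youngest is Permian; oldest to youngest: Ectasian, Stenian, Tonian, Permian.
Oldest start 1400 minus youngest end 251.902 gives 1148.098 Myr overall.

Ectasian, Stenian, Tonian, Permian; total span 1148.098 Myr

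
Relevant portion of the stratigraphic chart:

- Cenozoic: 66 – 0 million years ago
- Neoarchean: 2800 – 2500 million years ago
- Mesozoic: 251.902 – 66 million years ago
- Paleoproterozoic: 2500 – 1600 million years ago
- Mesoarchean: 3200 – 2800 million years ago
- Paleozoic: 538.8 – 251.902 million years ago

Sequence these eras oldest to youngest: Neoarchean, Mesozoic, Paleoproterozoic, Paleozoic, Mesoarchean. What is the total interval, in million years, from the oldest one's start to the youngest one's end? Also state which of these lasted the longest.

Mesoarchean, Neoarchean, Paleoproterozoic, Paleozoic, Mesozoic; total span 3134 Myr; longest is Paleoproterozoic

Start ages (Ma): Mesoarchean 3200, Neoarchean 2800, Paleoproterozoic 2500, Paleozoic 538.8, Mesozoic 251.902.
Ordered oldest to youngest: Mesoarchean, Neoarchean, Paleoproterozoic, Paleozoic, Mesozoic.
Span = 3200 − 66 = 3134 Myr.
Durations: Paleoproterozoic 900, Neoarchean 300, Paleozoic 286.898, Mesozoic 185.902, Mesoarchean 400 → longest is Paleoproterozoic (900 Myr).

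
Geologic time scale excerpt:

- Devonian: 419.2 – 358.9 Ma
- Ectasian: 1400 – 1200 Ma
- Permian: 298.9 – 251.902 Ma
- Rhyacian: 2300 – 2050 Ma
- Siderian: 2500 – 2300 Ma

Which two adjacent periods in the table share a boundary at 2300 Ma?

The Siderian ends at 2300 Ma and the Rhyacian begins at 2300 Ma, so they share that boundary.

Siderian and Rhyacian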